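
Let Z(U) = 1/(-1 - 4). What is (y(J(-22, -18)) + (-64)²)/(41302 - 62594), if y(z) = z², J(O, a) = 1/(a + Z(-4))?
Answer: -33919001/176319052 ≈ -0.19237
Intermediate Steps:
Z(U) = -⅕ (Z(U) = 1/(-5) = -⅕)
J(O, a) = 1/(-⅕ + a) (J(O, a) = 1/(a - ⅕) = 1/(-⅕ + a))
(y(J(-22, -18)) + (-64)²)/(41302 - 62594) = ((5/(-1 + 5*(-18)))² + (-64)²)/(41302 - 62594) = ((5/(-1 - 90))² + 4096)/(-21292) = ((5/(-91))² + 4096)*(-1/21292) = ((5*(-1/91))² + 4096)*(-1/21292) = ((-5/91)² + 4096)*(-1/21292) = (25/8281 + 4096)*(-1/21292) = (33919001/8281)*(-1/21292) = -33919001/176319052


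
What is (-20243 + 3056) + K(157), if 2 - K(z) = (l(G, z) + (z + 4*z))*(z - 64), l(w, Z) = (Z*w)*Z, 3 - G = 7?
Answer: 9079238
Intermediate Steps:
G = -4 (G = 3 - 1*7 = 3 - 7 = -4)
l(w, Z) = w*Z²
K(z) = 2 - (-64 + z)*(-4*z² + 5*z) (K(z) = 2 - (-4*z² + (z + 4*z))*(z - 64) = 2 - (-4*z² + 5*z)*(-64 + z) = 2 - (-64 + z)*(-4*z² + 5*z))
(-20243 + 3056) + K(157) = (-20243 + 3056) + (2 - 261*157² + 4*157³ + 320*157) = -17187 + (2 - 261*24649 + 4*3869893 + 50240) = -17187 + (2 - 6433389 + 15479572 + 50240) = -17187 + 9096425 = 9079238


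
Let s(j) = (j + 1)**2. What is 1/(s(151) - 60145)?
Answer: -1/37041 ≈ -2.6997e-5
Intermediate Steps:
s(j) = (1 + j)**2
1/(s(151) - 60145) = 1/((1 + 151)**2 - 60145) = 1/(152**2 - 60145) = 1/(23104 - 60145) = 1/(-37041) = -1/37041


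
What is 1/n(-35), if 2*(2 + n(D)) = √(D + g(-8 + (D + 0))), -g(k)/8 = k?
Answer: 8/293 + 2*√309/293 ≈ 0.14729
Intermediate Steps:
g(k) = -8*k
n(D) = -2 + √(64 - 7*D)/2 (n(D) = -2 + √(D - 8*(-8 + (D + 0)))/2 = -2 + √(D - 8*(-8 + D))/2 = -2 + √(D + (64 - 8*D))/2 = -2 + √(64 - 7*D)/2)
1/n(-35) = 1/(-2 + √(64 - 7*(-35))/2) = 1/(-2 + √(64 + 245)/2) = 1/(-2 + √309/2)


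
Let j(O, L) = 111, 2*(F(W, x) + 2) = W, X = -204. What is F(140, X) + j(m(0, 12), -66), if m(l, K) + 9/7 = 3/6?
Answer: 179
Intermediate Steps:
F(W, x) = -2 + W/2
m(l, K) = -11/14 (m(l, K) = -9/7 + 3/6 = -9/7 + 3*(⅙) = -9/7 + ½ = -11/14)
F(140, X) + j(m(0, 12), -66) = (-2 + (½)*140) + 111 = (-2 + 70) + 111 = 68 + 111 = 179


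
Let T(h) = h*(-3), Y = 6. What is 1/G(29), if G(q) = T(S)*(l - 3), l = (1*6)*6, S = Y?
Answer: -1/594 ≈ -0.0016835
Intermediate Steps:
S = 6
T(h) = -3*h
l = 36 (l = 6*6 = 36)
G(q) = -594 (G(q) = (-3*6)*(36 - 3) = -18*33 = -594)
1/G(29) = 1/(-594) = -1/594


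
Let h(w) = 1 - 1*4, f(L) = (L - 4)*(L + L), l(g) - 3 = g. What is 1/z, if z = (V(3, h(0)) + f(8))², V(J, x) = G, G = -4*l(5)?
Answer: 1/1024 ≈ 0.00097656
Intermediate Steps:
l(g) = 3 + g
f(L) = 2*L*(-4 + L) (f(L) = (-4 + L)*(2*L) = 2*L*(-4 + L))
G = -32 (G = -4*(3 + 5) = -4*8 = -32)
h(w) = -3 (h(w) = 1 - 4 = -3)
V(J, x) = -32
z = 1024 (z = (-32 + 2*8*(-4 + 8))² = (-32 + 2*8*4)² = (-32 + 64)² = 32² = 1024)
1/z = 1/1024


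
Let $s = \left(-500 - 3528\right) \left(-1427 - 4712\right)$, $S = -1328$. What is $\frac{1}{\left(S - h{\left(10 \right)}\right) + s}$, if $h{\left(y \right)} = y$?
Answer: $\frac{1}{24726554} \approx 4.0442 \cdot 10^{-8}$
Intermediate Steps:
$s = 24727892$ ($s = \left(-4028\right) \left(-6139\right) = 24727892$)
$\frac{1}{\left(S - h{\left(10 \right)}\right) + s} = \frac{1}{\left(-1328 - 10\right) + 24727892} = \frac{1}{-1338 + 24727892} = \frac{1}{24726554}$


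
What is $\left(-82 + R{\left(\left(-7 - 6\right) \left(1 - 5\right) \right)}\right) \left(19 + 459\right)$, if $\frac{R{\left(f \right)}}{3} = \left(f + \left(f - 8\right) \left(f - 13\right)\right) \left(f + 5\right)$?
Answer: $144473588$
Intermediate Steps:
$R{\left(f \right)} = 3 \left(5 + f\right) \left(f + \left(-13 + f\right) \left(-8 + f\right)\right)$ ($R{\left(f \right)} = 3 \left(f + \left(f - 8\right) \left(f - 13\right)\right) \left(f + 5\right) = 3 \left(f + \left(-8 + f\right) \left(-13 + f\right)\right) \left(5 + f\right) = 3 \left(f + \left(-13 + f\right) \left(-8 + f\right)\right) \left(5 + f\right) = 3 \left(5 + f\right) \left(f + \left(-13 + f\right) \left(-8 + f\right)\right)$)
$\left(-82 + R{\left(\left(-7 - 6\right) \left(1 - 5\right) \right)}\right) \left(19 + 459\right) = \left(-82 + \left(1560 - 45 \left(\left(-7 - 6\right) \left(1 - 5\right)\right)^{2} + 3 \left(\left(-7 - 6\right) \left(1 - 5\right)\right)^{3} + 12 \left(-7 - 6\right) \left(1 - 5\right)\right)\right) \left(19 + 459\right) = \left(-82 + \left(1560 - 45 \left(\left(-13\right) \left(-4\right)\right)^{2} + 3 \left(\left(-13\right) \left(-4\right)\right)^{3} + 12 \left(\left(-13\right) \left(-4\right)\right)\right)\right) 478 = \left(-82 + \left(1560 - 45 \cdot 52^{2} + 3 \cdot 52^{3} + 12 \cdot 52\right)\right) 478 = \left(-82 + \left(1560 - 121680 + 3 \cdot 140608 + 624\right)\right) 478 = \left(-82 + \left(1560 - 121680 + 421824 + 624\right)\right) 478 = \left(-82 + 302328\right) 478 = 302246 \cdot 478 = 144473588$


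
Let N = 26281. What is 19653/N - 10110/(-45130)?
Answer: 115264080/118606153 ≈ 0.97182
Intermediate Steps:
19653/N - 10110/(-45130) = 19653/26281 - 10110/(-45130) = 19653*(1/26281) - 10110*(-1/45130) = 19653/26281 + 1011/4513 = 115264080/118606153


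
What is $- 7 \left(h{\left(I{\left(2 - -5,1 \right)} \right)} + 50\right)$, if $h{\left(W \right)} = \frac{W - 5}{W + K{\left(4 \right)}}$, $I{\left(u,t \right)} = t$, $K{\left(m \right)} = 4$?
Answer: $- \frac{1722}{5} \approx -344.4$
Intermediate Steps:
$h{\left(W \right)} = \frac{-5 + W}{4 + W}$ ($h{\left(W \right)} = \frac{W - 5}{W + 4} = \frac{-5 + W}{4 + W}$)
$- 7 \left(h{\left(I{\left(2 - -5,1 \right)} \right)} + 50\right) = - 7 \left(\frac{-5 + 1}{4 + 1} + 50\right) = - 7 \left(\frac{1}{5} \left(-4\right) + 50\right) = - 7 \left(- \frac{4}{5} + 50\right) = \left(-7\right) \frac{246}{5} = - \frac{1722}{5}$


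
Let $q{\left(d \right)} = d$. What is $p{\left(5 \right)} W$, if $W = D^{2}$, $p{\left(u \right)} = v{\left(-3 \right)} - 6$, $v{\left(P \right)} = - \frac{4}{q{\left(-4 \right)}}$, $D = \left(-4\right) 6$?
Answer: $-2880$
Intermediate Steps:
$D = -24$
$v{\left(P \right)} = 1$ ($v{\left(P \right)} = - \frac{4}{-4} = \left(-4\right) \left(- \frac{1}{4}\right) = 1$)
$p{\left(u \right)} = -5$ ($p{\left(u \right)} = 1 - 6 = -5$)
$W = 576$ ($W = \left(-24\right)^{2} = 576$)
$p{\left(5 \right)} W = \left(-5\right) 576 = -2880$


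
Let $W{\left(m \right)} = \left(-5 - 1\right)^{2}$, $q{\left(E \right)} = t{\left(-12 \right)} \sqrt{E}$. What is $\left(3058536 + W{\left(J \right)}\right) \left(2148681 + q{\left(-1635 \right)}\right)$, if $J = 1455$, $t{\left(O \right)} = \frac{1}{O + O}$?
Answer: $6571895543532 - \frac{254881 i \sqrt{1635}}{2} \approx 6.5719 \cdot 10^{12} - 5.1531 \cdot 10^{6} i$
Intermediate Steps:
$t{\left(O \right)} = \frac{1}{2 O}$
$q{\left(E \right)} = - \frac{\sqrt{E}}{24}$ ($q{\left(E \right)} = \frac{1}{2 \left(-12\right)} \sqrt{E} = \frac{1}{2} \left(- \frac{1}{12}\right) \sqrt{E} = - \frac{\sqrt{E}}{24}$)
$W{\left(m \right)} = 36$ ($W{\left(m \right)} = \left(-6\right)^{2} = 36$)
$\left(3058536 + W{\left(J \right)}\right) \left(2148681 + q{\left(-1635 \right)}\right) = \left(3058536 + 36\right) \left(2148681 - \frac{\sqrt{-1635}}{24}\right) = 3058572 \left(2148681 - \frac{i \sqrt{1635}}{24}\right) = 6571895543532 - \frac{254881 i \sqrt{1635}}{2}$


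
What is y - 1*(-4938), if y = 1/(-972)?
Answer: 4799735/972 ≈ 4938.0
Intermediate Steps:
y = -1/972 ≈ -0.0010288
y - 1*(-4938) = -1/972 - 1*(-4938) = -1/972 + 4938 = 4799735/972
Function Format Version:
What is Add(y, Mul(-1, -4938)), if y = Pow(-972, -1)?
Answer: Rational(4799735, 972) ≈ 4938.0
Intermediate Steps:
y = Rational(-1, 972) ≈ -0.0010288
Add(y, Mul(-1, -4938)) = Add(Rational(-1, 972), Mul(-1, -4938)) = Add(Rational(-1, 972), 4938) = Rational(4799735, 972)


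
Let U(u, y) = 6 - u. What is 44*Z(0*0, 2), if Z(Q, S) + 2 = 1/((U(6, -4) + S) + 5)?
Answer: -572/7 ≈ -81.714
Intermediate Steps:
Z(Q, S) = -2 + 1/(5 + S) (Z(Q, S) = -2 + 1/(((6 - 1*6) + S) + 5) = -2 + 1/(((6 - 6) + S) + 5) = -2 + 1/((0 + S) + 5) = -2 + 1/(S + 5) = -2 + 1/(5 + S))
44*Z(0*0, 2) = 44*((-9 - 2*2)/(5 + 2)) = 44*((-9 - 4)/7) = 44*((⅐)*(-13)) = 44*(-13/7) = -572/7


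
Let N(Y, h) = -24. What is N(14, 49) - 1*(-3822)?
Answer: 3798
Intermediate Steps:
N(14, 49) - 1*(-3822) = -24 - 1*(-3822) = -24 + 3822 = 3798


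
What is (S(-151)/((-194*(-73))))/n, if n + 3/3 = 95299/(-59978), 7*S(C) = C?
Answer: 4528339/7696615059 ≈ 0.00058835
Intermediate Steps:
S(C) = C/7
n = -155277/59978 (n = -1 + 95299/(-59978) = -1 + 95299*(-1/59978) = -1 - 95299/59978 = -155277/59978 ≈ -2.5889)
(S(-151)/((-194*(-73))))/n = (((⅐)*(-151))/((-194*(-73))))/(-155277/59978) = -151/7/14162*(-59978/155277) = -151/7*1/14162*(-59978/155277) = -151/99134*(-59978/155277) = 4528339/7696615059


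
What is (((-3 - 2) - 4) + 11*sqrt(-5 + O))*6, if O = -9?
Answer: -54 + 66*I*sqrt(14) ≈ -54.0 + 246.95*I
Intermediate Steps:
(((-3 - 2) - 4) + 11*sqrt(-5 + O))*6 = (((-3 - 2) - 4) + 11*sqrt(-5 - 9))*6 = ((-5 - 4) + 11*sqrt(-14))*6 = (-9 + 11*(I*sqrt(14)))*6 = (-9 + 11*I*sqrt(14))*6 = -54 + 66*I*sqrt(14)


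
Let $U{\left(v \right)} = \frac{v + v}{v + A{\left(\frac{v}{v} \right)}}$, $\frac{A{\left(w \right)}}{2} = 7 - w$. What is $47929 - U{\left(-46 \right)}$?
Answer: $\frac{814747}{17} \approx 47926.0$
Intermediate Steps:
$A{\left(w \right)} = 14 - 2 w$ ($A{\left(w \right)} = 2 \left(7 - w\right) = 14 - 2 w$)
$U{\left(v \right)} = \frac{2 v}{12 + v}$ ($U{\left(v \right)} = \frac{v + v}{v + \left(14 - 2 \frac{v}{v}\right)} = \frac{2 v}{v + \left(14 - 2\right)} = \frac{2 v}{v + 12} = \frac{2 v}{12 + v}$)
$47929 - U{\left(-46 \right)} = 47929 - 2 \left(-46\right) \frac{1}{12 - 46} = 47929 - 2 \left(-46\right) \frac{1}{-34} = 47929 - 2 \left(-46\right) \left(- \frac{1}{34}\right) = 47929 - \frac{46}{17} = \frac{814747}{17}$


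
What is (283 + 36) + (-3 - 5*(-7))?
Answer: 351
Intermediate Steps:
(283 + 36) + (-3 - 5*(-7)) = 319 + (-3 + 35) = 319 + 32 = 351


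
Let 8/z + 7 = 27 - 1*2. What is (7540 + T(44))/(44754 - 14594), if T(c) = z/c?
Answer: 746461/2985840 ≈ 0.25000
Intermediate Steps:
z = 4/9 (z = 8/(-7 + (27 - 1*2)) = 8/(-7 + (27 - 2)) = 8/(-7 + 25) = 8/18 = 8*(1/18) = 4/9 ≈ 0.44444)
T(c) = 4/(9*c)
(7540 + T(44))/(44754 - 14594) = (7540 + (4/9)/44)/(44754 - 14594) = (7540 + (4/9)*(1/44))/30160 = (7540 + 1/99)*(1/30160) = (746461/99)*(1/30160) = 746461/2985840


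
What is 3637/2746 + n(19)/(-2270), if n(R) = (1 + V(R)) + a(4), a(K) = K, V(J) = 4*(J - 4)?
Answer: 403875/311671 ≈ 1.2958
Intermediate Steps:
V(J) = -16 + 4*J (V(J) = 4*(-4 + J) = -16 + 4*J)
n(R) = -11 + 4*R (n(R) = (1 + (-16 + 4*R)) + 4 = (-15 + 4*R) + 4 = -11 + 4*R)
3637/2746 + n(19)/(-2270) = 3637/2746 + (-11 + 4*19)/(-2270) = 3637*(1/2746) + (-11 + 76)*(-1/2270) = 3637/2746 + 65*(-1/2270) = 3637/2746 - 13/454 = 403875/311671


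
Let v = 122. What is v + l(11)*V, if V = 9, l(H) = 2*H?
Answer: 320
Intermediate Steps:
v + l(11)*V = 122 + (2*11)*9 = 122 + 22*9 = 122 + 198 = 320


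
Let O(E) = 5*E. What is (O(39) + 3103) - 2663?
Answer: 635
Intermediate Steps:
(O(39) + 3103) - 2663 = (5*39 + 3103) - 2663 = (195 + 3103) - 2663 = 3298 - 2663 = 635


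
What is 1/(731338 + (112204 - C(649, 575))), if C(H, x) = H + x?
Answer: 1/842318 ≈ 1.1872e-6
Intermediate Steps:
1/(731338 + (112204 - C(649, 575))) = 1/(731338 + (112204 - (649 + 575))) = 1/(731338 + (112204 - 1*1224)) = 1/(731338 + (112204 - 1224)) = 1/(731338 + 110980) = 1/842318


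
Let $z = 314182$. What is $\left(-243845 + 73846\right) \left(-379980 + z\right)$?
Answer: $11185594202$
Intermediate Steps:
$\left(-243845 + 73846\right) \left(-379980 + z\right) = \left(-243845 + 73846\right) \left(-379980 + 314182\right) = \left(-169999\right) \left(-65798\right) = 11185594202$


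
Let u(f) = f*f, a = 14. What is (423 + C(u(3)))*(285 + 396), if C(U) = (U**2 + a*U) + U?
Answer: 435159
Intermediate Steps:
u(f) = f**2
C(U) = U**2 + 15*U (C(U) = (U**2 + 14*U) + U = U**2 + 15*U)
(423 + C(u(3)))*(285 + 396) = (423 + 3**2*(15 + 3**2))*(285 + 396) = (423 + 9*(15 + 9))*681 = (423 + 9*24)*681 = (423 + 216)*681 = 639*681 = 435159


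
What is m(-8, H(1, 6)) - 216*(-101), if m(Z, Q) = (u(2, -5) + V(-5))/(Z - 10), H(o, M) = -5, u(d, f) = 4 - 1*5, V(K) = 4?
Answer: 130895/6 ≈ 21816.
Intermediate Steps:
u(d, f) = -1 (u(d, f) = 4 - 5 = -1)
m(Z, Q) = 3/(-10 + Z) (m(Z, Q) = (-1 + 4)/(Z - 10) = 3/(-10 + Z))
m(-8, H(1, 6)) - 216*(-101) = 3/(-10 - 8) - 216*(-101) = 3/(-18) + 21816 = 3*(-1/18) + 21816 = -⅙ + 21816 = 130895/6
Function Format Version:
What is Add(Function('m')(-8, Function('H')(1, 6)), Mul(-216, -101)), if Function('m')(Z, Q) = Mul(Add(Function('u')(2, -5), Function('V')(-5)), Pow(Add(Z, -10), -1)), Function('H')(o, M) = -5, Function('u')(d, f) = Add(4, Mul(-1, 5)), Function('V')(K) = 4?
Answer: Rational(130895, 6) ≈ 21816.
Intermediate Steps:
Function('u')(d, f) = -1 (Function('u')(d, f) = Add(4, -5) = -1)
Function('m')(Z, Q) = Mul(3, Pow(Add(-10, Z), -1)) (Function('m')(Z, Q) = Mul(Add(-1, 4), Pow(Add(Z, -10), -1)) = Mul(3, Pow(Add(-10, Z), -1)))
Add(Function('m')(-8, Function('H')(1, 6)), Mul(-216, -101)) = Add(Mul(3, Pow(Add(-10, -8), -1)), Mul(-216, -101)) = Add(Mul(3, Pow(-18, -1)), 21816) = Add(Mul(3, Rational(-1, 18)), 21816) = Add(Rational(-1, 6), 21816) = Rational(130895, 6)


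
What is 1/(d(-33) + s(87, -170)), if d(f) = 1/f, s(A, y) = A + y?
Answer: -33/2740 ≈ -0.012044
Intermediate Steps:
1/(d(-33) + s(87, -170)) = 1/(1/(-33) + (87 - 170)) = 1/(-1/33 - 83) = 1/(-2740/33) = -33/2740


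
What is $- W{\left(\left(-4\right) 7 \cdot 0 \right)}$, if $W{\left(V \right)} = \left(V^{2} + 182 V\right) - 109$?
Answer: $109$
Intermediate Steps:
$W{\left(V \right)} = -109 + V^{2} + 182 V$
$- W{\left(\left(-4\right) 7 \cdot 0 \right)} = - (-109 + \left(\left(-4\right) 7 \cdot 0\right)^{2} + 182 \left(-4\right) 7 \cdot 0) = - (-109 + \left(\left(-28\right) 0\right)^{2} + 182 \left(\left(-28\right) 0\right)) = - (-109 + 0^{2} + 182 \cdot 0) = - (-109 + 0 + 0) = \left(-1\right) \left(-109\right) = 109$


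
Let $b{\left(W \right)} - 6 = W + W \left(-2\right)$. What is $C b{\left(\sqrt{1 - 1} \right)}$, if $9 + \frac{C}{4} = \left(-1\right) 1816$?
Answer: $-43800$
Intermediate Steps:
$C = -7300$ ($C = -36 + 4 \left(\left(-1\right) 1816\right) = -36 + 4 \left(-1816\right) = -36 - 7264 = -7300$)
$b{\left(W \right)} = 6 - W$ ($b{\left(W \right)} = 6 + \left(W + W \left(-2\right)\right) = 6 + \left(W - 2 W\right) = 6 - W$)
$C b{\left(\sqrt{1 - 1} \right)} = - 7300 \left(6 - \sqrt{1 - 1}\right) = - 7300 \left(6 - \sqrt{0}\right) = - 7300 \left(6 - 0\right) = - 7300 \left(6 + 0\right) = \left(-7300\right) 6 = -43800$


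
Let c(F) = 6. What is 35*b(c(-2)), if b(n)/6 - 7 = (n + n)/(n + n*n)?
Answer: 1530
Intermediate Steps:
b(n) = 42 + 12*n/(n + n²) (b(n) = 42 + 6*((n + n)/(n + n*n)) = 42 + 6*((2*n)/(n + n²)) = 42 + 6*(2*n/(n + n²)) = 42 + 12*n/(n + n²))
35*b(c(-2)) = 35*(6*(9 + 7*6)/(1 + 6)) = 35*(6*(9 + 42)/7) = 35*(6*(⅐)*51) = 35*(306/7) = 1530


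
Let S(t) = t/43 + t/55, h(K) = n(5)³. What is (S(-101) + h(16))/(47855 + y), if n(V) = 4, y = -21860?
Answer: 47154/20492725 ≈ 0.0023010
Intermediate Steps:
h(K) = 64 (h(K) = 4³ = 64)
S(t) = 98*t/2365 (S(t) = t*(1/43) + t*(1/55) = t/43 + t/55 = 98*t/2365)
(S(-101) + h(16))/(47855 + y) = ((98/2365)*(-101) + 64)/(47855 - 21860) = (-9898/2365 + 64)/25995 = (141462/2365)*(1/25995) = 47154/20492725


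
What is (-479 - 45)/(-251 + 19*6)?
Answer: 524/137 ≈ 3.8248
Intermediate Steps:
(-479 - 45)/(-251 + 19*6) = -524/(-251 + 114) = -524/(-137) = -524*(-1/137) = 524/137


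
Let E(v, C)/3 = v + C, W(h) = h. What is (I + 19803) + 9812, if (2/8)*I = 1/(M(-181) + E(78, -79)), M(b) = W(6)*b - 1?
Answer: 16140173/545 ≈ 29615.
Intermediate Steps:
E(v, C) = 3*C + 3*v (E(v, C) = 3*(v + C) = 3*(C + v) = 3*C + 3*v)
M(b) = -1 + 6*b (M(b) = 6*b - 1 = -1 + 6*b)
I = -2/545 (I = 4/((-1 + 6*(-181)) + (3*(-79) + 3*78)) = 4/((-1 - 1086) + (-237 + 234)) = 4/(-1087 - 3) = 4/(-1090) = 4*(-1/1090) = -2/545 ≈ -0.0036697)
(I + 19803) + 9812 = (-2/545 + 19803) + 9812 = 10792633/545 + 9812 = 16140173/545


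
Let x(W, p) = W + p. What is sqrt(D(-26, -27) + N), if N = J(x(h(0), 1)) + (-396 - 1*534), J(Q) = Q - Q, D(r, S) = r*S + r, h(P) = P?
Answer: I*sqrt(254) ≈ 15.937*I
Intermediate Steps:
D(r, S) = r + S*r (D(r, S) = S*r + r = r + S*r)
J(Q) = 0
N = -930 (N = 0 + (-396 - 1*534) = 0 + (-396 - 534) = 0 - 930 = -930)
sqrt(D(-26, -27) + N) = sqrt(-26*(1 - 27) - 930) = sqrt(-26*(-26) - 930) = sqrt(676 - 930) = sqrt(-254) = I*sqrt(254)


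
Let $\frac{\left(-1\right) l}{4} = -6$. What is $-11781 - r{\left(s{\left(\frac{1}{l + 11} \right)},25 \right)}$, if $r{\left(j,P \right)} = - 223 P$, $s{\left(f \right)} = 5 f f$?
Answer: $-6206$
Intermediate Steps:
$l = 24$ ($l = \left(-4\right) \left(-6\right) = 24$)
$s{\left(f \right)} = 5 f^{2}$
$-11781 - r{\left(s{\left(\frac{1}{l + 11} \right)},25 \right)} = -11781 - \left(-223\right) 25 = -11781 - -5575 = -11781 + 5575 = -6206$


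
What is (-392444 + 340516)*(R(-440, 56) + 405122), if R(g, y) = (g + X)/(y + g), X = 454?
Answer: -504892159747/24 ≈ -2.1037e+10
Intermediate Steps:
R(g, y) = (454 + g)/(g + y) (R(g, y) = (g + 454)/(y + g) = (454 + g)/(g + y))
(-392444 + 340516)*(R(-440, 56) + 405122) = (-392444 + 340516)*((454 - 440)/(-440 + 56) + 405122) = -51928*(14/(-384) + 405122) = -51928*(-1/384*14 + 405122) = -51928*(-7/192 + 405122) = -51928*77783417/192 = -504892159747/24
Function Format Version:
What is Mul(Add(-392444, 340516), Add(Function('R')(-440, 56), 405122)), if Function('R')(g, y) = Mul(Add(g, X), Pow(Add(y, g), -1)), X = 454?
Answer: Rational(-504892159747, 24) ≈ -2.1037e+10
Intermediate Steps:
Function('R')(g, y) = Mul(Pow(Add(g, y), -1), Add(454, g)) (Function('R')(g, y) = Mul(Add(g, 454), Pow(Add(y, g), -1)) = Mul(Add(454, g), Pow(Add(g, y), -1)) = Mul(Pow(Add(g, y), -1), Add(454, g)))
Mul(Add(-392444, 340516), Add(Function('R')(-440, 56), 405122)) = Mul(Add(-392444, 340516), Add(Mul(Pow(Add(-440, 56), -1), Add(454, -440)), 405122)) = Mul(-51928, Add(Mul(Pow(-384, -1), 14), 405122)) = Mul(-51928, Add(Mul(Rational(-1, 384), 14), 405122)) = Mul(-51928, Add(Rational(-7, 192), 405122)) = Mul(-51928, Rational(77783417, 192)) = Rational(-504892159747, 24)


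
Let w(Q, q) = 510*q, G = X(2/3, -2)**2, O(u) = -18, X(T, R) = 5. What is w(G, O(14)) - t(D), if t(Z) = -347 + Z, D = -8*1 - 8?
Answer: -8817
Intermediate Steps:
G = 25 (G = 5**2 = 25)
D = -16 (D = -8 - 8 = -16)
w(G, O(14)) - t(D) = 510*(-18) - (-347 - 16) = -9180 - 1*(-363) = -9180 + 363 = -8817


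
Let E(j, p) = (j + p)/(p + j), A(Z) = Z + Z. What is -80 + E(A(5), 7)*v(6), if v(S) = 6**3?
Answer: 136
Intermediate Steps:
A(Z) = 2*Z
E(j, p) = 1 (E(j, p) = (j + p)/(j + p) = 1)
v(S) = 216
-80 + E(A(5), 7)*v(6) = -80 + 1*216 = -80 + 216 = 136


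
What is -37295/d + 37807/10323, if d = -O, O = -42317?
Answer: 1214882534/436838391 ≈ 2.7811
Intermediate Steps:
d = 42317 (d = -1*(-42317) = 42317)
-37295/d + 37807/10323 = -37295/42317 + 37807/10323 = 1214882534/436838391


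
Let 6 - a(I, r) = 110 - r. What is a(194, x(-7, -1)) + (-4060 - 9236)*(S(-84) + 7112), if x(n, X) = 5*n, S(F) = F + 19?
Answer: -93697051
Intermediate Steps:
S(F) = 19 + F
a(I, r) = -104 + r (a(I, r) = 6 - (110 - r) = 6 + (-110 + r) = -104 + r)
a(194, x(-7, -1)) + (-4060 - 9236)*(S(-84) + 7112) = (-104 + 5*(-7)) + (-4060 - 9236)*((19 - 84) + 7112) = (-104 - 35) - 13296*(-65 + 7112) = -139 - 13296*7047 = -139 - 93696912 = -93697051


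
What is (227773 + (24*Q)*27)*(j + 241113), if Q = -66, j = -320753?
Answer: -14733798200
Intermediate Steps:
(227773 + (24*Q)*27)*(j + 241113) = (227773 + (24*(-66))*27)*(-320753 + 241113) = (227773 - 1584*27)*(-79640) = (227773 - 42768)*(-79640) = 185005*(-79640) = -14733798200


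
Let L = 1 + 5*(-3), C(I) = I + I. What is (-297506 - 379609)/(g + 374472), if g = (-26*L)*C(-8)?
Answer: -677115/368648 ≈ -1.8368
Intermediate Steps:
C(I) = 2*I
L = -14 (L = 1 - 15 = -14)
g = -5824 (g = (-26*(-14))*(2*(-8)) = 364*(-16) = -5824)
(-297506 - 379609)/(g + 374472) = (-297506 - 379609)/(-5824 + 374472) = -677115/368648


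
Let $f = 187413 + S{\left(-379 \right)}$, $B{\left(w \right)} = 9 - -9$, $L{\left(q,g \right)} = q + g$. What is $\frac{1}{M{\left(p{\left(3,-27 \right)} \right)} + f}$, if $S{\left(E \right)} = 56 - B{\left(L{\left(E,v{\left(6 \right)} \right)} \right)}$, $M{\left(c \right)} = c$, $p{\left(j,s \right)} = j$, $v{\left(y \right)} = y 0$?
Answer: $\frac{1}{187454} \approx 5.3346 \cdot 10^{-6}$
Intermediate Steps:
$v{\left(y \right)} = 0$
$L{\left(q,g \right)} = g + q$
$B{\left(w \right)} = 18$ ($B{\left(w \right)} = 9 + 9 = 18$)
$S{\left(E \right)} = 38$ ($S{\left(E \right)} = 56 - 18 = 38$)
$f = 187451$ ($f = 187413 + 38 = 187451$)
$\frac{1}{M{\left(p{\left(3,-27 \right)} \right)} + f} = \frac{1}{3 + 187451} = \frac{1}{187454}$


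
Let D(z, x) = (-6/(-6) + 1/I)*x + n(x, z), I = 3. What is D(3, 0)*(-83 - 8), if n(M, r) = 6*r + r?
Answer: -1911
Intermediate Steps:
n(M, r) = 7*r
D(z, x) = 7*z + 4*x/3 (D(z, x) = (-6/(-6) + 1/3)*x + 7*z = (-6*(-1/6) + 1*(1/3))*x + 7*z = (1 + 1/3)*x + 7*z = 4*x/3 + 7*z = 7*z + 4*x/3)
D(3, 0)*(-83 - 8) = (7*3 + (4/3)*0)*(-83 - 8) = (21 + 0)*(-91) = 21*(-91) = -1911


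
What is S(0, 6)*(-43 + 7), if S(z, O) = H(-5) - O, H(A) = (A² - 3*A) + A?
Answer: -1044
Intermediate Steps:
H(A) = A² - 2*A
S(z, O) = 35 - O (S(z, O) = -5*(-2 - 5) - O = -5*(-7) - O = 35 - O)
S(0, 6)*(-43 + 7) = (35 - 1*6)*(-43 + 7) = (35 - 6)*(-36) = 29*(-36) = -1044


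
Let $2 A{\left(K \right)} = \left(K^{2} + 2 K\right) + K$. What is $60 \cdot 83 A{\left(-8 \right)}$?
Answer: $99600$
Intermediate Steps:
$A{\left(K \right)} = \frac{K^{2}}{2} + \frac{3 K}{2}$ ($A{\left(K \right)} = \frac{\left(K^{2} + 2 K\right) + K}{2} = \frac{K^{2} + 3 K}{2} = \frac{K^{2}}{2} + \frac{3 K}{2}$)
$60 \cdot 83 A{\left(-8 \right)} = 60 \cdot 83 \cdot \frac{1}{2} \left(-8\right) \left(3 - 8\right) = 4980 \cdot \frac{1}{2} \left(-8\right) \left(-5\right) = 4980 \cdot 20 = 99600$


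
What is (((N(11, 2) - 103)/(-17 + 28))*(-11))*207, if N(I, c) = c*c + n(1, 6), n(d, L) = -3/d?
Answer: 21114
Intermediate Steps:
N(I, c) = -3 + c**2 (N(I, c) = c*c - 3/1 = c**2 - 3*1 = c**2 - 3 = -3 + c**2)
(((N(11, 2) - 103)/(-17 + 28))*(-11))*207 = ((((-3 + 2**2) - 103)/(-17 + 28))*(-11))*207 = ((((-3 + 4) - 103)/11)*(-11))*207 = (((1 - 103)*(1/11))*(-11))*207 = (-102*1/11*(-11))*207 = -102/11*(-11)*207 = 102*207 = 21114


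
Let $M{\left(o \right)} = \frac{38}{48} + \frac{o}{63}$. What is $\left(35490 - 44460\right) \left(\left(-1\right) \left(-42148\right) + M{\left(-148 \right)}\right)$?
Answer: $- \frac{31756501465}{84} \approx -3.7805 \cdot 10^{8}$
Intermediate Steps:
$M{\left(o \right)} = \frac{19}{24} + \frac{o}{63}$ ($M{\left(o \right)} = 38 \cdot \frac{1}{48} + o \frac{1}{63} = \frac{19}{24} + \frac{o}{63}$)
$\left(35490 - 44460\right) \left(\left(-1\right) \left(-42148\right) + M{\left(-148 \right)}\right) = \left(35490 - 44460\right) \left(\left(-1\right) \left(-42148\right) + \left(\frac{19}{24} + \frac{1}{63} \left(-148\right)\right)\right) = - 8970 \left(42148 + \left(\frac{19}{24} - \frac{148}{63}\right)\right) = - 8970 \left(42148 - \frac{785}{504}\right) = \left(-8970\right) \frac{21241807}{504} = - \frac{31756501465}{84}$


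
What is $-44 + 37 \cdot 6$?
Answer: $178$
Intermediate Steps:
$-44 + 37 \cdot 6 = -44 + 222 = 178$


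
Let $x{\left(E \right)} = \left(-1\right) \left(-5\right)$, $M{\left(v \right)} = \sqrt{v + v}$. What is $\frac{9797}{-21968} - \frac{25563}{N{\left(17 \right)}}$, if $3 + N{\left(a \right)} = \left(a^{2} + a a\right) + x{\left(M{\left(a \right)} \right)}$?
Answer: $- \frac{141812561}{3185360} \approx -44.52$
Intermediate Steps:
$M{\left(v \right)} = \sqrt{2} \sqrt{v}$ ($M{\left(v \right)} = \sqrt{2 v} = \sqrt{2} \sqrt{v}$)
$x{\left(E \right)} = 5$
$N{\left(a \right)} = 2 + 2 a^{2}$ ($N{\left(a \right)} = -3 + \left(\left(a^{2} + a a\right) + 5\right) = -3 + \left(\left(a^{2} + a^{2}\right) + 5\right) = -3 + \left(2 a^{2} + 5\right) = -3 + \left(5 + 2 a^{2}\right) = 2 + 2 a^{2}$)
$\frac{9797}{-21968} - \frac{25563}{N{\left(17 \right)}} = \frac{9797}{-21968} - \frac{25563}{2 + 2 \cdot 17^{2}} = 9797 \left(- \frac{1}{21968}\right) - \frac{25563}{2 + 2 \cdot 289} = - \frac{9797}{21968} - \frac{25563}{2 + 578} = - \frac{9797}{21968} - \frac{25563}{580} = - \frac{141812561}{3185360}$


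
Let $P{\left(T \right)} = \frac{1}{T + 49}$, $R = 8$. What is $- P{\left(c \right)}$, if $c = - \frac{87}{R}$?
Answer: $- \frac{8}{305} \approx -0.02623$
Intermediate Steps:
$c = - \frac{87}{8} \approx -10.875$
$P{\left(T \right)} = \frac{1}{49 + T}$
$- P{\left(c \right)} = - \frac{1}{49 - \frac{87}{8}} = - \frac{1}{\frac{305}{8}} = \left(-1\right) \frac{8}{305} = - \frac{8}{305}$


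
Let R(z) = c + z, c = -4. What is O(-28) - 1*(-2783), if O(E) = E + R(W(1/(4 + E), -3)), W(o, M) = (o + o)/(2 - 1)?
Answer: 33011/12 ≈ 2750.9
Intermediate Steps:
W(o, M) = 2*o (W(o, M) = (2*o)/1 = (2*o)*1 = 2*o)
R(z) = -4 + z
O(E) = -4 + E + 2/(4 + E) (O(E) = E + (-4 + 2/(4 + E)) = -4 + E + 2/(4 + E))
O(-28) - 1*(-2783) = (-14 + (-28)**2)/(4 - 28) - 1*(-2783) = (-14 + 784)/(-24) + 2783 = -1/24*770 + 2783 = -385/12 + 2783 = 33011/12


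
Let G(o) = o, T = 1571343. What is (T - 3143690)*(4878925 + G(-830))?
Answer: -7670058038965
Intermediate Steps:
(T - 3143690)*(4878925 + G(-830)) = (1571343 - 3143690)*(4878925 - 830) = -1572347*4878095 = -7670058038965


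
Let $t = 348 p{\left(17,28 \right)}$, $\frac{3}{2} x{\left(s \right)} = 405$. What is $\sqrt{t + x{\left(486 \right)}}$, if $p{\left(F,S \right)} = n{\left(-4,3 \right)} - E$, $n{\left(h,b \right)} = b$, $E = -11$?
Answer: $\sqrt{5142} \approx 71.708$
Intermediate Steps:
$x{\left(s \right)} = 270$ ($x{\left(s \right)} = \frac{2}{3} \cdot 405 = 270$)
$p{\left(F,S \right)} = 14$ ($p{\left(F,S \right)} = 3 - -11 = 3 + 11 = 14$)
$t = 4872$ ($t = 348 \cdot 14 = 4872$)
$\sqrt{t + x{\left(486 \right)}} = \sqrt{4872 + 270} = \sqrt{5142}$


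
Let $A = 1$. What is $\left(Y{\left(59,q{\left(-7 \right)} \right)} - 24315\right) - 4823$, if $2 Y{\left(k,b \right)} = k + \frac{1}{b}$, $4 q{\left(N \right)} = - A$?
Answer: $- \frac{58221}{2} \approx -29111.0$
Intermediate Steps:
$q{\left(N \right)} = - \frac{1}{4}$ ($q{\left(N \right)} = \frac{\left(-1\right) 1}{4} = \frac{1}{4} \left(-1\right) = - \frac{1}{4}$)
$Y{\left(k,b \right)} = \frac{k}{2} + \frac{1}{2 b}$ ($Y{\left(k,b \right)} = \frac{k + \frac{1}{b}}{2} = \frac{k}{2} + \frac{1}{2 b}$)
$\left(Y{\left(59,q{\left(-7 \right)} \right)} - 24315\right) - 4823 = \left(\frac{1 - \frac{59}{4}}{2 \left(- \frac{1}{4}\right)} - 24315\right) - 4823 = \left(\frac{1}{2} \left(-4\right) \left(1 - \frac{59}{4}\right) - 24315\right) - 4823 = \left(\frac{1}{2} \left(-4\right) \left(- \frac{55}{4}\right) - 24315\right) - 4823 = \left(\frac{55}{2} - 24315\right) - 4823 = - \frac{48575}{2} - 4823 = - \frac{58221}{2}$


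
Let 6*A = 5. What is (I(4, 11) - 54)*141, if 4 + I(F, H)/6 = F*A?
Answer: -8178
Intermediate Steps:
A = ⅚ (A = (⅙)*5 = ⅚ ≈ 0.83333)
I(F, H) = -24 + 5*F (I(F, H) = -24 + 6*(F*(⅚)) = -24 + 6*(5*F/6) = -24 + 5*F)
(I(4, 11) - 54)*141 = ((-24 + 5*4) - 54)*141 = ((-24 + 20) - 54)*141 = (-4 - 54)*141 = -58*141 = -8178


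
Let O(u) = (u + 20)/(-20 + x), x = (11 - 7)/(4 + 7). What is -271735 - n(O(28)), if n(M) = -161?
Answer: -271574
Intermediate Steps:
x = 4/11 ≈ 0.36364
O(u) = -55/54 - 11*u/216 (O(u) = (u + 20)/(-20 + 4/11) = (20 + u)/(-216/11) = (20 + u)*(-11/216) = -55/54 - 11*u/216)
-271735 - n(O(28)) = -271735 - 1*(-161) = -271735 + 161 = -271574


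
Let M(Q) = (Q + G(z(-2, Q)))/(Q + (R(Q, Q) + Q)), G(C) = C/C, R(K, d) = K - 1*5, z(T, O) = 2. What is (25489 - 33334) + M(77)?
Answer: -886446/113 ≈ -7844.7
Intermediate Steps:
R(K, d) = -5 + K (R(K, d) = K - 5 = -5 + K)
G(C) = 1
M(Q) = (1 + Q)/(-5 + 3*Q) (M(Q) = (Q + 1)/(Q + ((-5 + Q) + Q)) = (1 + Q)/(Q + (-5 + 2*Q)) = (1 + Q)/(-5 + 3*Q))
(25489 - 33334) + M(77) = (25489 - 33334) + (1 + 77)/(-5 + 3*77) = -7845 + 78/(-5 + 231) = -7845 + 78/226 = -7845 + (1/226)*78 = -7845 + 39/113 = -886446/113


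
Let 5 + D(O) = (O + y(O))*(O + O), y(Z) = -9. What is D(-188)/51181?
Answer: 74067/51181 ≈ 1.4472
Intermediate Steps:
D(O) = -5 + 2*O*(-9 + O) (D(O) = -5 + (O - 9)*(O + O) = -5 + (-9 + O)*(2*O) = -5 + 2*O*(-9 + O))
D(-188)/51181 = (-5 - 18*(-188) + 2*(-188)²)/51181 = (-5 + 3384 + 2*35344)*(1/51181) = (-5 + 3384 + 70688)*(1/51181) = 74067*(1/51181) = 74067/51181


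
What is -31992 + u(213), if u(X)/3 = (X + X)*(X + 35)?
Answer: 284952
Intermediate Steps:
u(X) = 6*X*(35 + X) (u(X) = 3*((X + X)*(X + 35)) = 3*((2*X)*(35 + X)) = 3*(2*X*(35 + X)) = 6*X*(35 + X))
-31992 + u(213) = -31992 + 6*213*(35 + 213) = -31992 + 6*213*248 = -31992 + 316944 = 284952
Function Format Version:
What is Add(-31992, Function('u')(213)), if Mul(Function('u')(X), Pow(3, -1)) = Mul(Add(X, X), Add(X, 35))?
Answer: 284952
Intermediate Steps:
Function('u')(X) = Mul(6, X, Add(35, X)) (Function('u')(X) = Mul(3, Mul(Add(X, X), Add(X, 35))) = Mul(3, Mul(Mul(2, X), Add(35, X))) = Mul(3, Mul(2, X, Add(35, X))) = Mul(6, X, Add(35, X)))
Add(-31992, Function('u')(213)) = Add(-31992, Mul(6, 213, Add(35, 213))) = Add(-31992, Mul(6, 213, 248)) = Add(-31992, 316944) = 284952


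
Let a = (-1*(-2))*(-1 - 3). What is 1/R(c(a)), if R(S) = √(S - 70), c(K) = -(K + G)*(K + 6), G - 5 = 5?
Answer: -I*√66/66 ≈ -0.12309*I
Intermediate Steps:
G = 10 (G = 5 + 5 = 10)
a = -8 (a = 2*(-4) = -8)
c(K) = -(6 + K)*(10 + K) (c(K) = -(K + 10)*(K + 6) = -(10 + K)*(6 + K) = -(6 + K)*(10 + K))
R(S) = √(-70 + S)
1/R(c(a)) = 1/(√(-70 + (-60 - 1*(-8)² - 16*(-8)))) = 1/(√(-70 + (-60 - 1*64 + 128))) = 1/(√(-70 + (-60 - 64 + 128))) = 1/(√(-70 + 4)) = 1/(√(-66)) = 1/(I*√66) = -I*√66/66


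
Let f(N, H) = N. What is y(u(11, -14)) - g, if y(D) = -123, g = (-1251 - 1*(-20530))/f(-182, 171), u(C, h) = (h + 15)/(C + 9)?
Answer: -239/14 ≈ -17.071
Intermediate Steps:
u(C, h) = (15 + h)/(9 + C)
g = -1483/14 (g = (-1251 - 1*(-20530))/(-182) = (-1251 + 20530)*(-1/182) = 19279*(-1/182) = -1483/14 ≈ -105.93)
y(u(11, -14)) - g = -123 - 1*(-1483/14) = -123 + 1483/14 = -239/14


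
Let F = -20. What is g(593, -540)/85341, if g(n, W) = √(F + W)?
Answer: 4*I*√35/85341 ≈ 0.00027729*I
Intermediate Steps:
g(n, W) = √(-20 + W)
g(593, -540)/85341 = √(-20 - 540)/85341 = √(-560)*(1/85341) = (4*I*√35)*(1/85341) = 4*I*√35/85341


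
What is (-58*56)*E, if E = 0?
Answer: 0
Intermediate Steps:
(-58*56)*E = -58*56*0 = -3248*0 = 0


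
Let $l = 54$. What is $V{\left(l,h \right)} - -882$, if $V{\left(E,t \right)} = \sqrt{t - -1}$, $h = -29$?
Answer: $882 + 2 i \sqrt{7} \approx 882.0 + 5.2915 i$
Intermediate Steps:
$V{\left(E,t \right)} = \sqrt{1 + t}$ ($V{\left(E,t \right)} = \sqrt{t + 1} = \sqrt{1 + t}$)
$V{\left(l,h \right)} - -882 = \sqrt{1 - 29} - -882 = \sqrt{-28} + 882 = 2 i \sqrt{7} + 882 = 882 + 2 i \sqrt{7}$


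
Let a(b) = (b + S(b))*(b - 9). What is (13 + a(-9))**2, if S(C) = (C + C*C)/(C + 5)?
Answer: 249001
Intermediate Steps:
S(C) = (C + C**2)/(5 + C)
a(b) = (-9 + b)*(b + b*(1 + b)/(5 + b)) (a(b) = (b + b*(1 + b)/(5 + b))*(b - 9) = (b + b*(1 + b)/(5 + b))*(-9 + b) = (-9 + b)*(b + b*(1 + b)/(5 + b)))
(13 + a(-9))**2 = (13 + 2*(-9)*(-27 + (-9)**2 - 6*(-9))/(5 - 9))**2 = (13 + 2*(-9)*(-27 + 81 + 54)/(-4))**2 = (13 + 2*(-9)*(-1/4)*108)**2 = (13 + 486)**2 = 499**2 = 249001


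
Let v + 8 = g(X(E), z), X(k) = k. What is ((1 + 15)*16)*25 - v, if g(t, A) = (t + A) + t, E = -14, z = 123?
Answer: 6313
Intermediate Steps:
g(t, A) = A + 2*t (g(t, A) = (A + t) + t = A + 2*t)
v = 87 (v = -8 + (123 + 2*(-14)) = -8 + (123 - 28) = -8 + 95 = 87)
((1 + 15)*16)*25 - v = ((1 + 15)*16)*25 - 1*87 = (16*16)*25 - 87 = 256*25 - 87 = 6400 - 87 = 6313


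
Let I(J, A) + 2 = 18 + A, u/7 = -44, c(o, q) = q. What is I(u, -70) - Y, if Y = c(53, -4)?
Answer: -50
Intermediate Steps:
u = -308 (u = 7*(-44) = -308)
I(J, A) = 16 + A (I(J, A) = -2 + (18 + A) = 16 + A)
Y = -4
I(u, -70) - Y = (16 - 70) - 1*(-4) = -54 + 4 = -50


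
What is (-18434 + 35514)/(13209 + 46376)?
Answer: 3416/11917 ≈ 0.28665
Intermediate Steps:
(-18434 + 35514)/(13209 + 46376) = 17080/59585 = 17080*(1/59585) = 3416/11917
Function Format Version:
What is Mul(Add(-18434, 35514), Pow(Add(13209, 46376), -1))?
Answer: Rational(3416, 11917) ≈ 0.28665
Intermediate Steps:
Mul(Add(-18434, 35514), Pow(Add(13209, 46376), -1)) = Mul(17080, Pow(59585, -1)) = Mul(17080, Rational(1, 59585)) = Rational(3416, 11917)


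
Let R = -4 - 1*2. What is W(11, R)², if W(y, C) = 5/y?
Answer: 25/121 ≈ 0.20661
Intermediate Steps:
R = -6 (R = -4 - 2 = -6)
W(11, R)² = (5/11)² = 25/121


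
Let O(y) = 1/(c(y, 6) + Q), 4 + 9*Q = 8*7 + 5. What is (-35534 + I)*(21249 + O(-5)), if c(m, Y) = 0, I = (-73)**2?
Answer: -12194785470/19 ≈ -6.4183e+8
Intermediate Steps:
I = 5329
Q = 19/3 (Q = -4/9 + (8*7 + 5)/9 = -4/9 + (56 + 5)/9 = -4/9 + (1/9)*61 = -4/9 + 61/9 = 19/3 ≈ 6.3333)
O(y) = 3/19 (O(y) = 1/(0 + 19/3) = 1/(19/3) = 3/19)
(-35534 + I)*(21249 + O(-5)) = (-35534 + 5329)*(21249 + 3/19) = -30205*403734/19 = -12194785470/19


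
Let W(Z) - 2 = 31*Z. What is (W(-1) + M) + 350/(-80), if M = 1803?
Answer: 14157/8 ≈ 1769.6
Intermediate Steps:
W(Z) = 2 + 31*Z
(W(-1) + M) + 350/(-80) = ((2 + 31*(-1)) + 1803) + 350/(-80) = ((2 - 31) + 1803) + 350*(-1/80) = (-29 + 1803) - 35/8 = 1774 - 35/8 = 14157/8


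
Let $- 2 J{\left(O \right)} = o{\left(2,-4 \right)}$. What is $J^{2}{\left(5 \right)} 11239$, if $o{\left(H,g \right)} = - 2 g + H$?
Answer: $280975$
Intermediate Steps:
$o{\left(H,g \right)} = H - 2 g$
$J{\left(O \right)} = -5$ ($J{\left(O \right)} = - \frac{2 - -8}{2} = - \frac{2 + 8}{2} = \left(- \frac{1}{2}\right) 10 = -5$)
$J^{2}{\left(5 \right)} 11239 = \left(-5\right)^{2} \cdot 11239 = 25 \cdot 11239 = 280975$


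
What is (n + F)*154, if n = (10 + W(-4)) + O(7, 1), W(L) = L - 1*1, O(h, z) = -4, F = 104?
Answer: 16170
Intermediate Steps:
W(L) = -1 + L (W(L) = L - 1 = -1 + L)
n = 1 (n = (10 + (-1 - 4)) - 4 = (10 - 5) - 4 = 5 - 4 = 1)
(n + F)*154 = (1 + 104)*154 = 105*154 = 16170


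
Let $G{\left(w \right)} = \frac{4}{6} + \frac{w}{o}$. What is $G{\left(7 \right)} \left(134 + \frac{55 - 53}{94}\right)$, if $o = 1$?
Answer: $\frac{144877}{141} \approx 1027.5$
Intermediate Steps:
$G{\left(w \right)} = \frac{2}{3} + w$ ($G{\left(w \right)} = \frac{4}{6} + \frac{w}{1} = 4 \cdot \frac{1}{6} + w 1 = \frac{2}{3} + w$)
$G{\left(7 \right)} \left(134 + \frac{55 - 53}{94}\right) = \left(\frac{2}{3} + 7\right) \left(134 + \frac{55 - 53}{94}\right) = \frac{23 \left(134 + \left(55 - 53\right) \frac{1}{94}\right)}{3} = \frac{23 \left(134 + 2 \cdot \frac{1}{94}\right)}{3} = \frac{23 \left(134 + \frac{1}{47}\right)}{3} = \frac{23}{3} \cdot \frac{6299}{47} = \frac{144877}{141}$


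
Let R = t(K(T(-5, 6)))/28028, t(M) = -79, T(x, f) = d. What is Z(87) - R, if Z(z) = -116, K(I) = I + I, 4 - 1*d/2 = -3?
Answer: -3251169/28028 ≈ -116.00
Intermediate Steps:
d = 14 (d = 8 - 2*(-3) = 8 + 6 = 14)
T(x, f) = 14
K(I) = 2*I
R = -79/28028 ≈ -0.0028186
Z(87) - R = -116 - 1*(-79/28028) = -116 + 79/28028 = -3251169/28028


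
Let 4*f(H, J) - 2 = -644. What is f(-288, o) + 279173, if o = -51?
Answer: 558025/2 ≈ 2.7901e+5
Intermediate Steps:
f(H, J) = -321/2 (f(H, J) = 1/2 + (1/4)*(-644) = 1/2 - 161 = -321/2)
f(-288, o) + 279173 = -321/2 + 279173 = 558025/2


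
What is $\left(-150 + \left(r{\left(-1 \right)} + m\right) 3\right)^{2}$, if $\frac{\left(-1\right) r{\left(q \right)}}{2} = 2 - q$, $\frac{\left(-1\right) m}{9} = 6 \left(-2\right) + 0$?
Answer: $24336$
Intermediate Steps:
$m = 108$ ($m = - 9 \left(6 \left(-2\right) + 0\right) = - 9 \left(-12 + 0\right) = \left(-9\right) \left(-12\right) = 108$)
$r{\left(q \right)} = -4 + 2 q$ ($r{\left(q \right)} = - 2 \left(2 - q\right) = -4 + 2 q$)
$\left(-150 + \left(r{\left(-1 \right)} + m\right) 3\right)^{2} = \left(-150 + \left(\left(-4 + 2 \left(-1\right)\right) + 108\right) 3\right)^{2} = \left(-150 + \left(\left(-4 - 2\right) + 108\right) 3\right)^{2} = \left(-150 + \left(-6 + 108\right) 3\right)^{2} = \left(-150 + 102 \cdot 3\right)^{2} = \left(-150 + 306\right)^{2} = 156^{2} = 24336$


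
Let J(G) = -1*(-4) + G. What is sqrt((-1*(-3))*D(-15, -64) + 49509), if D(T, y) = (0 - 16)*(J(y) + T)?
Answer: 3*sqrt(5901) ≈ 230.45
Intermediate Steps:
J(G) = 4 + G
D(T, y) = -64 - 16*T - 16*y (D(T, y) = (0 - 16)*((4 + y) + T) = -16*(4 + T + y) = -64 - 16*T - 16*y)
sqrt((-1*(-3))*D(-15, -64) + 49509) = sqrt((-1*(-3))*(-64 - 16*(-15) - 16*(-64)) + 49509) = sqrt(3*(-64 + 240 + 1024) + 49509) = sqrt(3*1200 + 49509) = sqrt(3600 + 49509) = sqrt(53109) = 3*sqrt(5901)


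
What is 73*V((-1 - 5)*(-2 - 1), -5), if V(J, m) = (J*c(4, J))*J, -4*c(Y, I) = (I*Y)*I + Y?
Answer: -7686900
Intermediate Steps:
c(Y, I) = -Y/4 - Y*I**2/4 (c(Y, I) = -((I*Y)*I + Y)/4 = -(Y*I**2 + Y)/4 = -(Y + Y*I**2)/4 = -Y/4 - Y*I**2/4)
V(J, m) = J**2*(-1 - J**2) (V(J, m) = (J*(-1/4*4*(1 + J**2)))*J = (J*(-1 - J**2))*J = J**2*(-1 - J**2))
73*V((-1 - 5)*(-2 - 1), -5) = 73*(-((-1 - 5)*(-2 - 1))**2 - ((-1 - 5)*(-2 - 1))**4) = 73*(-(-6*(-3))**2 - (-6*(-3))**4) = 73*(-1*18**2 - 1*18**4) = 73*(-1*324 - 1*104976) = 73*(-324 - 104976) = 73*(-105300) = -7686900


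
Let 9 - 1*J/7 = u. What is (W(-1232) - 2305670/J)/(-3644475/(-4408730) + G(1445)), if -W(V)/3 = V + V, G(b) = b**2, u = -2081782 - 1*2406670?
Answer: 204784291967388244/57846203396714818715 ≈ 0.0035402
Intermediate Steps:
u = -4488452 (u = -2081782 - 2406670 = -4488452)
J = 31419227 (J = 63 - 7*(-4488452) = 63 + 31419164 = 31419227)
W(V) = -6*V (W(V) = -3*(V + V) = -6*V)
(W(-1232) - 2305670/J)/(-3644475/(-4408730) + G(1445)) = (-6*(-1232) - 2305670/31419227)/(-3644475/(-4408730) + 1445**2) = (7392 - 2305670*1/31419227)/(-3644475*(-1/4408730) + 2088025) = (7392 - 2305670/31419227)/(728895/881746 + 2088025) = 232248620314/(31419227*(1841108420545/881746)) = (232248620314/31419227)*(881746/1841108420545) = 204784291967388244/57846203396714818715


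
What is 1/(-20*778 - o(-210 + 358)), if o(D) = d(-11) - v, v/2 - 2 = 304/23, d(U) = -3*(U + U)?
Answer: -23/358698 ≈ -6.4121e-5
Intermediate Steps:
d(U) = -6*U
v = 700/23 (v = 4 + 2*(304/23) = 4 + 608/23 = 700/23 ≈ 30.435)
o(D) = 818/23 (o(D) = -6*(-11) - 1*700/23 = 66 - 700/23 = 818/23)
1/(-20*778 - o(-210 + 358)) = 1/(-20*778 - 1*818/23) = 1/(-15560 - 818/23) = 1/(-358698/23) = -23/358698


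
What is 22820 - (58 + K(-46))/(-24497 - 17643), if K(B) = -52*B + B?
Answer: 240409301/10535 ≈ 22820.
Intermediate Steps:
K(B) = -51*B
22820 - (58 + K(-46))/(-24497 - 17643) = 22820 - (58 - 51*(-46))/(-24497 - 17643) = 22820 - (58 + 2346)/(-42140) = 22820 - 2404*(-1)/42140 = 22820 - 1*(-601/10535) = 22820 + 601/10535 = 240409301/10535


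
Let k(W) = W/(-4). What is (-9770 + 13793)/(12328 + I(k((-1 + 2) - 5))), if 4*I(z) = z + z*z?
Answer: 2682/8219 ≈ 0.32632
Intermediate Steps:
k(W) = -W/4 (k(W) = W*(-¼) = -W/4)
I(z) = z/4 + z²/4 (I(z) = (z + z*z)/4 = (z + z²)/4 = z/4 + z²/4)
(-9770 + 13793)/(12328 + I(k((-1 + 2) - 5))) = (-9770 + 13793)/(12328 + (-((-1 + 2) - 5)/4)*(1 - ((-1 + 2) - 5)/4)/4) = 4023/(12328 + (-(1 - 5)/4)*(1 - (1 - 5)/4)/4) = 4023/(12328 + (-¼*(-4))*(1 - ¼*(-4))/4) = 4023/(12328 + (¼)*1*(1 + 1)) = 4023/(12328 + (¼)*1*2) = 4023/(12328 + ½) = 4023/(24657/2) = 4023*(2/24657) = 2682/8219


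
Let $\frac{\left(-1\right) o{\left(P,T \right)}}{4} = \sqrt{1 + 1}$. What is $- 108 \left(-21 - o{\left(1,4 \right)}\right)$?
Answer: $2268 - 432 \sqrt{2} \approx 1657.1$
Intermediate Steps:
$o{\left(P,T \right)} = - 4 \sqrt{2}$ ($o{\left(P,T \right)} = - 4 \sqrt{1 + 1} = - 4 \sqrt{2}$)
$- 108 \left(-21 - o{\left(1,4 \right)}\right) = - 108 \left(-21 - - 4 \sqrt{2}\right) = - 108 \left(-21 + 4 \sqrt{2}\right) = 2268 - 432 \sqrt{2}$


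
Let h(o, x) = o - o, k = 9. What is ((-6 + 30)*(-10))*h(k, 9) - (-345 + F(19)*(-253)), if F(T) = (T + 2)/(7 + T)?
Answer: 14283/26 ≈ 549.35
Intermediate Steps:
h(o, x) = 0
F(T) = (2 + T)/(7 + T)
((-6 + 30)*(-10))*h(k, 9) - (-345 + F(19)*(-253)) = ((-6 + 30)*(-10))*0 - (-345 + ((2 + 19)/(7 + 19))*(-253)) = (24*(-10))*0 - (-345 + (21/26)*(-253)) = -240*0 - (-345 + ((1/26)*21)*(-253)) = 0 - (-345 + (21/26)*(-253)) = 0 - (-345 - 5313/26) = 0 - 1*(-14283/26) = 0 + 14283/26 = 14283/26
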